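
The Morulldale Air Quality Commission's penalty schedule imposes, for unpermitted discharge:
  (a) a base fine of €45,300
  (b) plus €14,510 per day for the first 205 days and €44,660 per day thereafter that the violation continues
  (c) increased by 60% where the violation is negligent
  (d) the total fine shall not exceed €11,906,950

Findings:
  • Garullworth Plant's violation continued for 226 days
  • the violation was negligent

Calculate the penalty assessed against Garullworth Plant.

First 205 days: 205 × €14,510 = €2,974,550
Remaining days: (226 − 205) × €44,660 = €937,860
Per-day component: €2,974,550 + €937,860 = €3,912,410
Base plus per-day: €45,300 + €3,912,410 = €3,957,710
Enhancement: 60% of €3,957,710 = €2,374,626
Enhanced fine: €3,957,710 + €2,374,626 = €6,332,336
Cap at €11,906,950: €6,332,336 is within the cap, no reduction.

Civil penalty: €6,332,336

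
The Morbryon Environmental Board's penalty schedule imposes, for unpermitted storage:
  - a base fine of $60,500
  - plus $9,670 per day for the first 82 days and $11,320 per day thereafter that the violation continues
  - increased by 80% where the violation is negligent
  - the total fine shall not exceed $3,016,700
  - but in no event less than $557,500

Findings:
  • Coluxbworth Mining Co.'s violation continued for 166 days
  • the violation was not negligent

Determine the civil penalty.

First 82 days: 82 × $9,670 = $792,940
Remaining days: (166 − 82) × $11,320 = $950,880
Per-day component: $792,940 + $950,880 = $1,743,820
Base plus per-day: $60,500 + $1,743,820 = $1,804,320
The violation was not negligent: no 80% increase.
Cap at $3,016,700: $1,804,320 is within the cap, no reduction.
Minimum $557,500: $1,804,320 meets the minimum, no increase.

Civil penalty: $1,804,320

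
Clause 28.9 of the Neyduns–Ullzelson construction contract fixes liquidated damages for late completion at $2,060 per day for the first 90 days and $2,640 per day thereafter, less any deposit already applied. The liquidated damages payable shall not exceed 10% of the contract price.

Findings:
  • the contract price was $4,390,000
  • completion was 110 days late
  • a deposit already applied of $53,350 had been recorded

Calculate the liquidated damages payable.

$184,850

First 90 days: 90 × $2,060 = $185,400
Remaining days: (110 − 90) × $2,640 = $52,800
Accrued per-day damages: $185,400 + $52,800 = $238,200
Less deposit already applied: $238,200 − $53,350 = $184,850
Cap: 10% of $4,390,000 = $439,000
Cap at $439,000: $184,850 is within the cap, no reduction.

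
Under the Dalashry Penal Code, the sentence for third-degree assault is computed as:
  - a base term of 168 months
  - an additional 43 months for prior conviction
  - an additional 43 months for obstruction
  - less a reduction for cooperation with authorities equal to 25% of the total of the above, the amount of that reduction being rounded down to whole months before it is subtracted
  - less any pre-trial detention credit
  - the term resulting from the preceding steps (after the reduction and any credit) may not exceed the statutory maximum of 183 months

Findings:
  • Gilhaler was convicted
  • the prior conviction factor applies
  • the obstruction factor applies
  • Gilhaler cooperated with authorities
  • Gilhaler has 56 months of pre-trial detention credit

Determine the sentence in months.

Prior conviction enhancement: +43 months
Obstruction enhancement: +43 months
Adjusted term: 168 months + 43 months + 43 months = 254 months
Cooperation with authorities reduction: 25% of 254 months = 63 months (rounded down)
After reduction: 254 − 63 = 191 months
Less pre-trial detention credit: 191 months − 56 months = 135 months
Cap at 183 months: 135 months is within the cap, no reduction.

135 months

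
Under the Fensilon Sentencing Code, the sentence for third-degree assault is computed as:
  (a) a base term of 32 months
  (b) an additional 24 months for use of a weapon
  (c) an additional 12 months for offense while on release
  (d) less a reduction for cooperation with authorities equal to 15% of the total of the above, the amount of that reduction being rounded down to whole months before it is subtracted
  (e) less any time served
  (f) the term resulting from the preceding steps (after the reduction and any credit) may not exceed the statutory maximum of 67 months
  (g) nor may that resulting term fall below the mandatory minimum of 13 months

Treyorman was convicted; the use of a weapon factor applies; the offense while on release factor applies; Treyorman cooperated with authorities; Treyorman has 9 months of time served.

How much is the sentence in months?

49 months

Use of a weapon enhancement: +24 months
Offense while on release enhancement: +12 months
Adjusted term: 32 months + 24 months + 12 months = 68 months
Cooperation with authorities reduction: 15% of 68 months = 10 months (rounded down)
After reduction: 68 − 10 = 58 months
Less time served: 58 months − 9 months = 49 months
Cap at 67 months: 49 months is within the cap, no reduction.
Minimum 13 months: 49 months meets the minimum, no increase.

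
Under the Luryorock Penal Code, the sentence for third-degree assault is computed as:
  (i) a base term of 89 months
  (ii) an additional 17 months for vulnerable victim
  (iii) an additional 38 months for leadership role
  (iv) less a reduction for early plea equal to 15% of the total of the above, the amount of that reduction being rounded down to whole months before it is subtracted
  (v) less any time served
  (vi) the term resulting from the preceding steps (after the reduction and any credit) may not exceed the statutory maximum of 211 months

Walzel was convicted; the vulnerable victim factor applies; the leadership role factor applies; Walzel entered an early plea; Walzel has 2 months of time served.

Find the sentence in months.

Sentence: 121 months

Vulnerable victim enhancement: +17 months
Leadership role enhancement: +38 months
Adjusted term: 89 months + 17 months + 38 months = 144 months
Early plea reduction: 15% of 144 months = 21 months (rounded down)
After reduction: 144 − 21 = 123 months
Less time served: 123 months − 2 months = 121 months
Cap at 211 months: 121 months is within the cap, no reduction.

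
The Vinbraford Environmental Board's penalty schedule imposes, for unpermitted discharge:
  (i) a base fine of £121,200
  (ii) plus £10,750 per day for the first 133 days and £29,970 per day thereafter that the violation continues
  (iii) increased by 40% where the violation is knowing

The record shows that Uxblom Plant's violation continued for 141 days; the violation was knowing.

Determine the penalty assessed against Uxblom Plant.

First 133 days: 133 × £10,750 = £1,429,750
Remaining days: (141 − 133) × £29,970 = £239,760
Per-day component: £1,429,750 + £239,760 = £1,669,510
Base plus per-day: £121,200 + £1,669,510 = £1,790,710
Enhancement: 40% of £1,790,710 = £716,284
Enhanced fine: £1,790,710 + £716,284 = £2,506,994

£2,506,994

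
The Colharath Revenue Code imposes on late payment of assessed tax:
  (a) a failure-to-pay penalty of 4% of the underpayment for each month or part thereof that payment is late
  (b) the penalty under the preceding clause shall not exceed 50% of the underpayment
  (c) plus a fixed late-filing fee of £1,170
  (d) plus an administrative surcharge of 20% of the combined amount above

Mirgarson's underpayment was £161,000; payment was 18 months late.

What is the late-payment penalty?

Accrued rate: 4% × 18 = 72%, capped at 50% → 50%
Failure-to-pay penalty: 50% of £161,000 = £80,500
Penalty before surcharge: £80,500 + £1,170 = £81,670
Administrative surcharge: 20% of £81,670 = £16,334
Total penalty: £81,670 + £16,334 = £98,004

Penalty: £98,004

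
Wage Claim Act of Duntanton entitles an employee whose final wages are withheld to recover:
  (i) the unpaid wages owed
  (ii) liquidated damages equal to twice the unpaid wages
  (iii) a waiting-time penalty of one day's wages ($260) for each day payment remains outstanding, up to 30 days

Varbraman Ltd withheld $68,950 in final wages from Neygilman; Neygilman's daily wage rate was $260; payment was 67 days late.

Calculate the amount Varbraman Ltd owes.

Doubled: 2 × $68,950 = $137,900
Penalty days: min(67, 30) = 30
Waiting-time penalty: 30 × $260 = $7,800
Total award: $68,950 + $137,900 + $7,800 = $214,650

$214,650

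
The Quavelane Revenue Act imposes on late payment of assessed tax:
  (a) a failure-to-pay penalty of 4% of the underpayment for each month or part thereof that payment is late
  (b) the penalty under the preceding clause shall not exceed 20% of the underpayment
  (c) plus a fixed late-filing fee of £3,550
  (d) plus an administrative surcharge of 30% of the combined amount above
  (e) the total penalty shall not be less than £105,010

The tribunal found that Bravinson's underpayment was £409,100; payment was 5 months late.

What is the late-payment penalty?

£110,981

Accrued rate: 4% × 5 = 20%, capped at 20% → 20%
Failure-to-pay penalty: 20% of £409,100 = £81,820
Penalty before surcharge: £81,820 + £3,550 = £85,370
Administrative surcharge: 30% of £85,370 = £25,611
Total penalty: £85,370 + £25,611 = £110,981
Minimum £105,010: £110,981 meets the minimum, no increase.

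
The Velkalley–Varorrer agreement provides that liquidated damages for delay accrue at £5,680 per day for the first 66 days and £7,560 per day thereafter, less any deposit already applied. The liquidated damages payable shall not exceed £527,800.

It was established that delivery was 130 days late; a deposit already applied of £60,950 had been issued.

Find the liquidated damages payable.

£527,800

First 66 days: 66 × £5,680 = £374,880
Remaining days: (130 − 66) × £7,560 = £483,840
Accrued per-day damages: £374,880 + £483,840 = £858,720
Less deposit already applied: £858,720 − £60,950 = £797,770
Cap at £527,800: £797,770 exceeds the cap → £527,800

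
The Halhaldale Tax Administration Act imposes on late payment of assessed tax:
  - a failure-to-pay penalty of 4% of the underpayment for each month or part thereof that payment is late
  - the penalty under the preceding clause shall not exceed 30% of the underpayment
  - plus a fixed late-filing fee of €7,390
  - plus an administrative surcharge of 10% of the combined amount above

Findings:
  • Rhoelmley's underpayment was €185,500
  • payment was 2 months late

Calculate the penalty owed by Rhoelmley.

€24,453

Accrued rate: 4% × 2 = 8%, capped at 30% → 8%
Failure-to-pay penalty: 8% of €185,500 = €14,840
Penalty before surcharge: €14,840 + €7,390 = €22,230
Administrative surcharge: 10% of €22,230 = €2,223
Total penalty: €22,230 + €2,223 = €24,453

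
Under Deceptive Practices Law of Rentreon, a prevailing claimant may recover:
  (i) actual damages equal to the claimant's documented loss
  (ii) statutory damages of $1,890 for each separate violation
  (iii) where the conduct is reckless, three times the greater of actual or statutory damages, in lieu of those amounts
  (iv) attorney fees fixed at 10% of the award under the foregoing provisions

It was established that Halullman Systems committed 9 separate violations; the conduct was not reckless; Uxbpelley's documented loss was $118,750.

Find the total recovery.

Statutory damages: 9 × $1,890 = $17,010
Conduct not reckless: the in-lieu enhancement does not apply.
Actual plus statutory damages: $118,750 + $17,010 = $135,760
Attorney fees: 10% of $135,760 = $13,576
Total recovery: $135,760 + $13,576 = $149,336

$149,336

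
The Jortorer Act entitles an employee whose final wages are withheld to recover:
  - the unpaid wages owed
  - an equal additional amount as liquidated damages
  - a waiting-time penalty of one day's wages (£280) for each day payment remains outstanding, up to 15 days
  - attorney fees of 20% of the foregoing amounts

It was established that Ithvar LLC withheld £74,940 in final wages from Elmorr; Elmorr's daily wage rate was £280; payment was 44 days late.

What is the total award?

Liquidated damages (equal amount): £74,940
Penalty days: min(44, 15) = 15
Waiting-time penalty: 15 × £280 = £4,200
Subtotal: £74,940 + £74,940 + £4,200 = £154,080
Attorney fees: 20% of £154,080 = £30,816
Total award: £154,080 + £30,816 = £184,896

£184,896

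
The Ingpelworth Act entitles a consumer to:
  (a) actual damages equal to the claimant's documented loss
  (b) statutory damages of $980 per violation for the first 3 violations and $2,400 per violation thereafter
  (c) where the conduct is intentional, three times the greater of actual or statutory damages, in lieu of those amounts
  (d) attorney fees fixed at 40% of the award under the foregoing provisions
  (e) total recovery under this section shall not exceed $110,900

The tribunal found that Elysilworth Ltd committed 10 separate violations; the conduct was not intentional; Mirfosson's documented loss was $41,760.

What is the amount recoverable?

First 3 violations: 3 × $980 = $2,940
Remaining violations: (10 − 3) × $2,400 = $16,800
Statutory damages: $2,940 + $16,800 = $19,740
Conduct not intentional: the in-lieu enhancement does not apply.
Actual plus statutory damages: $41,760 + $19,740 = $61,500
Attorney fees: 40% of $61,500 = $24,600
Total before cap: $61,500 + $24,600 = $86,100
Cap at $110,900: $86,100 is within the cap, no reduction.

$86,100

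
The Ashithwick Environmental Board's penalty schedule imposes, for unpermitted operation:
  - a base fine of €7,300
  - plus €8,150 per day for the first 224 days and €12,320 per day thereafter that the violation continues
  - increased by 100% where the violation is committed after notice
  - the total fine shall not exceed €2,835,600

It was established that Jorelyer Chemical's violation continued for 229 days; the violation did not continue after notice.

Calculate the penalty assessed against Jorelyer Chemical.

First 224 days: 224 × €8,150 = €1,825,600
Remaining days: (229 − 224) × €12,320 = €61,600
Per-day component: €1,825,600 + €61,600 = €1,887,200
Base plus per-day: €7,300 + €1,887,200 = €1,894,500
The violation did not continue after notice: no 100% increase.
Cap at €2,835,600: €1,894,500 is within the cap, no reduction.

Civil penalty: €1,894,500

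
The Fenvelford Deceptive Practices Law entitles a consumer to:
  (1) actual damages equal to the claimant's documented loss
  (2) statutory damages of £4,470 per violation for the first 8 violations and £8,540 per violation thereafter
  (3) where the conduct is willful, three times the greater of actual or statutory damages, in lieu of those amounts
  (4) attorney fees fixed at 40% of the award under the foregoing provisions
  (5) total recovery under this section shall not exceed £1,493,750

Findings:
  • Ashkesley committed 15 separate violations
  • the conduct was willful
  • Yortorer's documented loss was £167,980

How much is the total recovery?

£705,516

First 8 violations: 8 × £4,470 = £35,760
Remaining violations: (15 − 8) × £8,540 = £59,780
Statutory damages: £35,760 + £59,780 = £95,540
Greater of actual damages (£167,980) or statutory damages (£95,540): £167,980
Trebled: 3 × £167,980 = £503,940
Attorney fees: 40% of £503,940 = £201,576
Total before cap: £503,940 + £201,576 = £705,516
Cap at £1,493,750: £705,516 is within the cap, no reduction.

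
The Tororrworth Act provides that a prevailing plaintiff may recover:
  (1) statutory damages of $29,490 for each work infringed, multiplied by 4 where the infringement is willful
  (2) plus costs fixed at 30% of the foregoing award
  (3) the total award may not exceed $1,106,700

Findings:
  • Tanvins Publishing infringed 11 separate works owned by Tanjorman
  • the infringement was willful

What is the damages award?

Award: $1,106,700

Statutory damages: 11 × $29,490 = $324,390
Multiplied by 4: 4 × $324,390 = $1,297,560
Costs: 30% of $1,297,560 = $389,268
Award plus costs: $1,297,560 + $389,268 = $1,686,828
Cap at $1,106,700: $1,686,828 exceeds the cap → $1,106,700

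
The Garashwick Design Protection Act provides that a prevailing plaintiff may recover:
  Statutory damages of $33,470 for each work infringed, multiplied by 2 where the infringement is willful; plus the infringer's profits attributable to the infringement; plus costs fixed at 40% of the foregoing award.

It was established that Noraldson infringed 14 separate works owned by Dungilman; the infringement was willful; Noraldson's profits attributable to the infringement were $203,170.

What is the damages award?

Statutory damages: 14 × $33,470 = $468,580
Doubled: 2 × $468,580 = $937,160
Combined award: $937,160 + $203,170 = $1,140,330
Costs: 40% of $1,140,330 = $456,132
Award plus costs: $1,140,330 + $456,132 = $1,596,462

$1,596,462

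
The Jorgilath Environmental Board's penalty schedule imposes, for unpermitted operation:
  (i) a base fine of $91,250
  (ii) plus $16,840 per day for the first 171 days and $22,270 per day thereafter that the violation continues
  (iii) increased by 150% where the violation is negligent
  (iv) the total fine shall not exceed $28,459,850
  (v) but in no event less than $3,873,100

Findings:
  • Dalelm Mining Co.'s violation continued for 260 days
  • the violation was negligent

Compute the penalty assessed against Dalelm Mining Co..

First 171 days: 171 × $16,840 = $2,879,640
Remaining days: (260 − 171) × $22,270 = $1,982,030
Per-day component: $2,879,640 + $1,982,030 = $4,861,670
Base plus per-day: $91,250 + $4,861,670 = $4,952,920
Enhancement: 150% of $4,952,920 = $7,429,380
Enhanced fine: $4,952,920 + $7,429,380 = $12,382,300
Cap at $28,459,850: $12,382,300 is within the cap, no reduction.
Minimum $3,873,100: $12,382,300 meets the minimum, no increase.

$12,382,300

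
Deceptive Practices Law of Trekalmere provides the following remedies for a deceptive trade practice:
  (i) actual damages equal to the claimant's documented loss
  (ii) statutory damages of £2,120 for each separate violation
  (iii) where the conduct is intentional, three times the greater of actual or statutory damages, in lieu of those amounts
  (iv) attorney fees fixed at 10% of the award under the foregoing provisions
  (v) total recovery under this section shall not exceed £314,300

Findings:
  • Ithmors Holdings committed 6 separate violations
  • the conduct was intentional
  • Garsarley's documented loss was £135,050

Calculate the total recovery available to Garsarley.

Statutory damages: 6 × £2,120 = £12,720
Greater of actual damages (£135,050) or statutory damages (£12,720): £135,050
Trebled: 3 × £135,050 = £405,150
Attorney fees: 10% of £405,150 = £40,515
Total before cap: £405,150 + £40,515 = £445,665
Cap at £314,300: £445,665 exceeds the cap → £314,300

£314,300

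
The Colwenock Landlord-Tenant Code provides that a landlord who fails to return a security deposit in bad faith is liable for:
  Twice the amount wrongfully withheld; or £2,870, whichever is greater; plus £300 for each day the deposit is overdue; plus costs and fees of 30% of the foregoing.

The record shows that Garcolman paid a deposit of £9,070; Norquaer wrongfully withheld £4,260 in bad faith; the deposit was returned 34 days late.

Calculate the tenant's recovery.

£24,336

Doubled: 2 × £4,260 = £8,520
Minimum £2,870: £8,520 meets the minimum, no increase.
Late-return penalty: 34 × £300 = £10,200
Damages plus late penalty: £8,520 + £10,200 = £18,720
Costs and fees: 30% of £18,720 = £5,616
Total recovery: £18,720 + £5,616 = £24,336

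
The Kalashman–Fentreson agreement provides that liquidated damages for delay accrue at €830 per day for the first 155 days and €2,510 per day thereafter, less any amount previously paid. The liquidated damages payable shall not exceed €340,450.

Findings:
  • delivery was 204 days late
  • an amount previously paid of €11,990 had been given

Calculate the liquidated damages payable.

First 155 days: 155 × €830 = €128,650
Remaining days: (204 − 155) × €2,510 = €122,990
Accrued per-day damages: €128,650 + €122,990 = €251,640
Less amount previously paid: €251,640 − €11,990 = €239,650
Cap at €340,450: €239,650 is within the cap, no reduction.

Liquidated damages: €239,650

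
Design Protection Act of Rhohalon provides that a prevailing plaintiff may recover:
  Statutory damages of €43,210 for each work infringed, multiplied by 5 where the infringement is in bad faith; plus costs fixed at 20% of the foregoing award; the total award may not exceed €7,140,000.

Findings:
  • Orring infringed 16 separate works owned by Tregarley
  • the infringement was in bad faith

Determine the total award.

Statutory damages: 16 × €43,210 = €691,360
Multiplied by 5: 5 × €691,360 = €3,456,800
Costs: 20% of €3,456,800 = €691,360
Award plus costs: €3,456,800 + €691,360 = €4,148,160
Cap at €7,140,000: €4,148,160 is within the cap, no reduction.

Award: €4,148,160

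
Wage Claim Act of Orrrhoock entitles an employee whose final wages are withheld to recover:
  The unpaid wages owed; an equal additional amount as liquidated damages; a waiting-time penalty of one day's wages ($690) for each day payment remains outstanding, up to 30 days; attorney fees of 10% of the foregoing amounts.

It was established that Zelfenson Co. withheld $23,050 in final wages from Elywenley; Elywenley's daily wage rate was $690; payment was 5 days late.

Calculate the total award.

Liquidated damages (equal amount): $23,050
Penalty days: min(5, 30) = 5
Waiting-time penalty: 5 × $690 = $3,450
Subtotal: $23,050 + $23,050 + $3,450 = $49,550
Attorney fees: 10% of $49,550 = $4,955
Total award: $49,550 + $4,955 = $54,505

Total award: $54,505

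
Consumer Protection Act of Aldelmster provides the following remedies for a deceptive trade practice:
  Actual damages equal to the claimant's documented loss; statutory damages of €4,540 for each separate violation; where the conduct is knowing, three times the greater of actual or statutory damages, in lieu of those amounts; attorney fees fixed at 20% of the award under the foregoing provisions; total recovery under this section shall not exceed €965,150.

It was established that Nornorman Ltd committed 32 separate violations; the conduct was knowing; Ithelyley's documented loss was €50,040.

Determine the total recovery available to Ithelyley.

€523,008

Statutory damages: 32 × €4,540 = €145,280
Greater of actual damages (€50,040) or statutory damages (€145,280): €145,280
Trebled: 3 × €145,280 = €435,840
Attorney fees: 20% of €435,840 = €87,168
Total before cap: €435,840 + €87,168 = €523,008
Cap at €965,150: €523,008 is within the cap, no reduction.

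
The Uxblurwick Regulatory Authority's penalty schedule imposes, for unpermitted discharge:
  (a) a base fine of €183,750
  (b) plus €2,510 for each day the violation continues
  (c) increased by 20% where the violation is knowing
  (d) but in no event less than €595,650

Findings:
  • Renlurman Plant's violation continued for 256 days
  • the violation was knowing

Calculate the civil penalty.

Per-day component: 256 × €2,510 = €642,560
Base plus per-day: €183,750 + €642,560 = €826,310
Enhancement: 20% of €826,310 = €165,262
Enhanced fine: €826,310 + €165,262 = €991,572
Minimum €595,650: €991,572 meets the minimum, no increase.

€991,572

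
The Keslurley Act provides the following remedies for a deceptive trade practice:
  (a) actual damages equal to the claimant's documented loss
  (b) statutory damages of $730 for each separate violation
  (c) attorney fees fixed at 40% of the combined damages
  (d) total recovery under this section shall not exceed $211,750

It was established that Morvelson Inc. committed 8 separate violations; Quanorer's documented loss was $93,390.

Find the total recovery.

Statutory damages: 8 × $730 = $5,840
Combined damages: $93,390 + $5,840 = $99,230
Attorney fees: 40% of $99,230 = $39,692
Total before cap: $99,230 + $39,692 = $138,922
Cap at $211,750: $138,922 is within the cap, no reduction.

Total recovery: $138,922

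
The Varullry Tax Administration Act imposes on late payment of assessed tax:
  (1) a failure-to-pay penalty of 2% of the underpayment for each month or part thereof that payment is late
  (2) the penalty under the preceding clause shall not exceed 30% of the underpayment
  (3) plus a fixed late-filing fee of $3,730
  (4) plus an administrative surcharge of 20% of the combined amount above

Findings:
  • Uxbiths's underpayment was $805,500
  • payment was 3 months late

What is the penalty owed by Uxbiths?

Penalty: $62,472

Accrued rate: 2% × 3 = 6%, capped at 30% → 6%
Failure-to-pay penalty: 6% of $805,500 = $48,330
Penalty before surcharge: $48,330 + $3,730 = $52,060
Administrative surcharge: 20% of $52,060 = $10,412
Total penalty: $52,060 + $10,412 = $62,472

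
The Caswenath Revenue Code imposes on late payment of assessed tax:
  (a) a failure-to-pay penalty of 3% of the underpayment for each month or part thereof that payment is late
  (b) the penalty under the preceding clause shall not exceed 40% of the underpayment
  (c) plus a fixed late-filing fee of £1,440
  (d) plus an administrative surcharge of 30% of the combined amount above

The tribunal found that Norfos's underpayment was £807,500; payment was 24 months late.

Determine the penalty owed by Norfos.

£421,772

Accrued rate: 3% × 24 = 72%, capped at 40% → 40%
Failure-to-pay penalty: 40% of £807,500 = £323,000
Penalty before surcharge: £323,000 + £1,440 = £324,440
Administrative surcharge: 30% of £324,440 = £97,332
Total penalty: £324,440 + £97,332 = £421,772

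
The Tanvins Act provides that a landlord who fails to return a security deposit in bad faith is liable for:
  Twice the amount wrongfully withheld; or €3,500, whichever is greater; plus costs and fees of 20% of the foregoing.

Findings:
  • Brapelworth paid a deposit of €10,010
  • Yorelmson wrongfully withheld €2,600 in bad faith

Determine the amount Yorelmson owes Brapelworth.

€6,240

Doubled: 2 × €2,600 = €5,200
Minimum €3,500: €5,200 meets the minimum, no increase.
Costs and fees: 20% of €5,200 = €1,040
Total recovery: €5,200 + €1,040 = €6,240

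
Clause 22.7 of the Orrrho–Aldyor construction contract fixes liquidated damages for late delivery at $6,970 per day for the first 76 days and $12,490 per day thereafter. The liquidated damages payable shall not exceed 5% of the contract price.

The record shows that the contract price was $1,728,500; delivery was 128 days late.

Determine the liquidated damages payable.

$86,425

First 76 days: 76 × $6,970 = $529,720
Remaining days: (128 − 76) × $12,490 = $649,480
Accrued per-day damages: $529,720 + $649,480 = $1,179,200
Cap: 5% of $1,728,500 = $86,425
Cap at $86,425: $1,179,200 exceeds the cap → $86,425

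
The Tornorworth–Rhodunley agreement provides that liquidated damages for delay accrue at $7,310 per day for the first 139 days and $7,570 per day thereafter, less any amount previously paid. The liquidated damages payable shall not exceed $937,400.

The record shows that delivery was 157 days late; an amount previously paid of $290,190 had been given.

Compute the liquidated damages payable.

$862,160

First 139 days: 139 × $7,310 = $1,016,090
Remaining days: (157 − 139) × $7,570 = $136,260
Accrued per-day damages: $1,016,090 + $136,260 = $1,152,350
Less amount previously paid: $1,152,350 − $290,190 = $862,160
Cap at $937,400: $862,160 is within the cap, no reduction.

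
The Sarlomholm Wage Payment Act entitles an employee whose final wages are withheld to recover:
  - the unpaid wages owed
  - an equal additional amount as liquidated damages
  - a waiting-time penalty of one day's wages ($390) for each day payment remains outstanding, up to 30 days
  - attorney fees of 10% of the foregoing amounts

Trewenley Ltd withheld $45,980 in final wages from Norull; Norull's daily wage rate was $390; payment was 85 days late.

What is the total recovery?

Total award: $114,026

Liquidated damages (equal amount): $45,980
Penalty days: min(85, 30) = 30
Waiting-time penalty: 30 × $390 = $11,700
Subtotal: $45,980 + $45,980 + $11,700 = $103,660
Attorney fees: 10% of $103,660 = $10,366
Total award: $103,660 + $10,366 = $114,026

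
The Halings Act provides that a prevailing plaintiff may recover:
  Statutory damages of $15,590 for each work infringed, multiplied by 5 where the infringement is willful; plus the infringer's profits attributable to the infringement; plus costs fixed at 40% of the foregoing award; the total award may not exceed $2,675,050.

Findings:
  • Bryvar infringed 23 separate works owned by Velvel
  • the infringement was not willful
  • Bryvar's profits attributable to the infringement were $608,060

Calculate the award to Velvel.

Statutory damages: 23 × $15,590 = $358,570
Infringement not willful: no ×5 enhancement.
Combined award: $358,570 + $608,060 = $966,630
Costs: 40% of $966,630 = $386,652
Award plus costs: $966,630 + $386,652 = $1,353,282
Cap at $2,675,050: $1,353,282 is within the cap, no reduction.

$1,353,282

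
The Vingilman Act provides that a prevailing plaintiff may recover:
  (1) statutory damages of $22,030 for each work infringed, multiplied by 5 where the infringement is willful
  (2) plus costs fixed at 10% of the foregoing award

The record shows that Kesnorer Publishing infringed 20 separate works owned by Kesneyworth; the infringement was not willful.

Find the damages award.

Statutory damages: 20 × $22,030 = $440,600
Infringement not willful: no ×5 enhancement.
Costs: 10% of $440,600 = $44,060
Award plus costs: $440,600 + $44,060 = $484,660

$484,660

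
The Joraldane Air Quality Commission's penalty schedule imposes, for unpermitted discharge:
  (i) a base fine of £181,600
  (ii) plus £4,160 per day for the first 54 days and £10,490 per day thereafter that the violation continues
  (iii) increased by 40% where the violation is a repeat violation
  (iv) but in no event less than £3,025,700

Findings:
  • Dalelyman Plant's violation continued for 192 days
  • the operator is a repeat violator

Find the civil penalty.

First 54 days: 54 × £4,160 = £224,640
Remaining days: (192 − 54) × £10,490 = £1,447,620
Per-day component: £224,640 + £1,447,620 = £1,672,260
Base plus per-day: £181,600 + £1,672,260 = £1,853,860
Enhancement: 40% of £1,853,860 = £741,544
Enhanced fine: £1,853,860 + £741,544 = £2,595,404
Minimum £3,025,700: £2,595,404 is below the minimum → £3,025,700

Civil penalty: £3,025,700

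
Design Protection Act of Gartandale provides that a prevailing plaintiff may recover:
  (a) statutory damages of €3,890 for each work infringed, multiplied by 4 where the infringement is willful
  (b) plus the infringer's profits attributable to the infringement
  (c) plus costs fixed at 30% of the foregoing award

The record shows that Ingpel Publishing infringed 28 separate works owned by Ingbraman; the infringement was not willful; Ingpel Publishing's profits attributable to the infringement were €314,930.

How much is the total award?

€551,005

Statutory damages: 28 × €3,890 = €108,920
Infringement not willful: no ×4 enhancement.
Combined award: €108,920 + €314,930 = €423,850
Costs: 30% of €423,850 = €127,155
Award plus costs: €423,850 + €127,155 = €551,005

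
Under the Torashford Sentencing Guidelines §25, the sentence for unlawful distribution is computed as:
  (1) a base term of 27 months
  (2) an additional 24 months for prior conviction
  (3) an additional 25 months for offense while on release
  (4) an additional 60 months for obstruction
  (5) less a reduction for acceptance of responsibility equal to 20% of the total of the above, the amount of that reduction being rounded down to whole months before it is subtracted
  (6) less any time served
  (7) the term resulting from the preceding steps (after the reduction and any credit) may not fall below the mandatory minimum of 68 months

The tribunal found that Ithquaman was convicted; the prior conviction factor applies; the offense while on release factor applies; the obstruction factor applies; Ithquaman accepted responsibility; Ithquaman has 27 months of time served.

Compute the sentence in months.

Prior conviction enhancement: +24 months
Offense while on release enhancement: +25 months
Obstruction enhancement: +60 months
Adjusted term: 27 months + 24 months + 25 months + 60 months = 136 months
Acceptance of responsibility reduction: 20% of 136 months = 27 months (rounded down)
After reduction: 136 − 27 = 109 months
Less time served: 109 months − 27 months = 82 months
Minimum 68 months: 82 months meets the minimum, no increase.

Sentence: 82 months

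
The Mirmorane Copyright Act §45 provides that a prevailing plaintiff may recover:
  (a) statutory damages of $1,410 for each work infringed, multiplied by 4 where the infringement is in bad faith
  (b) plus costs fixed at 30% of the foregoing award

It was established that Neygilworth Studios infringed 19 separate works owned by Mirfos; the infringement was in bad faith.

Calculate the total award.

Award: $139,308

Statutory damages: 19 × $1,410 = $26,790
Multiplied by 4: 4 × $26,790 = $107,160
Costs: 30% of $107,160 = $32,148
Award plus costs: $107,160 + $32,148 = $139,308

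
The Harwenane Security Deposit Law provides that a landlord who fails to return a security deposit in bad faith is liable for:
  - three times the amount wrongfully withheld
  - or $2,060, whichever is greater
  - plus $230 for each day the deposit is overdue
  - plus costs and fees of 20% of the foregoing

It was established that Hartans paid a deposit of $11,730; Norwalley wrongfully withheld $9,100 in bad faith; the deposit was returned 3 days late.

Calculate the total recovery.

Recovery: $33,588

Trebled: 3 × $9,100 = $27,300
Minimum $2,060: $27,300 meets the minimum, no increase.
Late-return penalty: 3 × $230 = $690
Damages plus late penalty: $27,300 + $690 = $27,990
Costs and fees: 20% of $27,990 = $5,598
Total recovery: $27,990 + $5,598 = $33,588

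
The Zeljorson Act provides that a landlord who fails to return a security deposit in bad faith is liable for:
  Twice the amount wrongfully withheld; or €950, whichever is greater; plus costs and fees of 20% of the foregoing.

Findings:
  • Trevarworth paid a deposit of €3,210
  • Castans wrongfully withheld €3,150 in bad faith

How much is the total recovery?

Doubled: 2 × €3,150 = €6,300
Minimum €950: €6,300 meets the minimum, no increase.
Costs and fees: 20% of €6,300 = €1,260
Total recovery: €6,300 + €1,260 = €7,560

€7,560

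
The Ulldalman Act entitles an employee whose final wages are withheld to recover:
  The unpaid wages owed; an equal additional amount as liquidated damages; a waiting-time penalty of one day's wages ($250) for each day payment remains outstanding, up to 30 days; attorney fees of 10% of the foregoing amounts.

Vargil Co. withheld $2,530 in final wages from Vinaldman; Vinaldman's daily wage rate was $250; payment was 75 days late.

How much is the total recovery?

Liquidated damages (equal amount): $2,530
Penalty days: min(75, 30) = 30
Waiting-time penalty: 30 × $250 = $7,500
Subtotal: $2,530 + $2,530 + $7,500 = $12,560
Attorney fees: 10% of $12,560 = $1,256
Total award: $12,560 + $1,256 = $13,816

$13,816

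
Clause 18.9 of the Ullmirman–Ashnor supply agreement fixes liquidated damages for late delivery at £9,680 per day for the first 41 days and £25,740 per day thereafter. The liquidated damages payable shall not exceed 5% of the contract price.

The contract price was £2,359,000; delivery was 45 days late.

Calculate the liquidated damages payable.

Liquidated damages: £117,950

First 41 days: 41 × £9,680 = £396,880
Remaining days: (45 − 41) × £25,740 = £102,960
Accrued per-day damages: £396,880 + £102,960 = £499,840
Cap: 5% of £2,359,000 = £117,950
Cap at £117,950: £499,840 exceeds the cap → £117,950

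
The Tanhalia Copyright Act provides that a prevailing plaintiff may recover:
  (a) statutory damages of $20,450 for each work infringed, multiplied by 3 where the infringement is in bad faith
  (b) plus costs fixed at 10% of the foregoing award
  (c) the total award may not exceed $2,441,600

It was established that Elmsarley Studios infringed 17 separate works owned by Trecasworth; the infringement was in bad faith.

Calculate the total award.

$1,147,245

Statutory damages: 17 × $20,450 = $347,650
Trebled: 3 × $347,650 = $1,042,950
Costs: 10% of $1,042,950 = $104,295
Award plus costs: $1,042,950 + $104,295 = $1,147,245
Cap at $2,441,600: $1,147,245 is within the cap, no reduction.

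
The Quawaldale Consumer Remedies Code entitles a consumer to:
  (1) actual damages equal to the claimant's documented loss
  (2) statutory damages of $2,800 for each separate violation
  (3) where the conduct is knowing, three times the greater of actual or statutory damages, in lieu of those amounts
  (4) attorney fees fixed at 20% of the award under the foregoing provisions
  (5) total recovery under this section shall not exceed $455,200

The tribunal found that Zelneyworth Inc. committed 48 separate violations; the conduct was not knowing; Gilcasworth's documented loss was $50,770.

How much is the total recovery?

Statutory damages: 48 × $2,800 = $134,400
Conduct not knowing: the in-lieu enhancement does not apply.
Actual plus statutory damages: $50,770 + $134,400 = $185,170
Attorney fees: 20% of $185,170 = $37,034
Total before cap: $185,170 + $37,034 = $222,204
Cap at $455,200: $222,204 is within the cap, no reduction.

$222,204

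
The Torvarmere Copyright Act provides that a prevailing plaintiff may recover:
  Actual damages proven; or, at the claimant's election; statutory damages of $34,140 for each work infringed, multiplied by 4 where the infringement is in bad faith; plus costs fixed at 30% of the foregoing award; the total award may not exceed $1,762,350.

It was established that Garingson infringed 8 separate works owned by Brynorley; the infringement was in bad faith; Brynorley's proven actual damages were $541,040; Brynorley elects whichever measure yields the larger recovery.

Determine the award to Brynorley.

$1,420,224

Statutory damages: 8 × $34,140 = $273,120
Multiplied by 4: 4 × $273,120 = $1,092,480
Greater of actual damages ($541,040) or enhanced statutory damages ($1,092,480): $1,092,480
Costs: 30% of $1,092,480 = $327,744
Award plus costs: $1,092,480 + $327,744 = $1,420,224
Cap at $1,762,350: $1,420,224 is within the cap, no reduction.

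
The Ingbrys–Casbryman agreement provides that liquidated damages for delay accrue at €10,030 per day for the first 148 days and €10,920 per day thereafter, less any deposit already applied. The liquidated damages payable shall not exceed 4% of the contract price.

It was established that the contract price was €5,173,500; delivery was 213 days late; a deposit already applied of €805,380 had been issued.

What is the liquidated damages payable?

First 148 days: 148 × €10,030 = €1,484,440
Remaining days: (213 − 148) × €10,920 = €709,800
Accrued per-day damages: €1,484,440 + €709,800 = €2,194,240
Less deposit already applied: €2,194,240 − €805,380 = €1,388,860
Cap: 4% of €5,173,500 = €206,940
Cap at €206,940: €1,388,860 exceeds the cap → €206,940

€206,940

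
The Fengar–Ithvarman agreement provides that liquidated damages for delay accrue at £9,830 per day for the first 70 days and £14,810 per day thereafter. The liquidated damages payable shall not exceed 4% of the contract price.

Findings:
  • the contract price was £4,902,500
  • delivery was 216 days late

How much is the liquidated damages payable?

First 70 days: 70 × £9,830 = £688,100
Remaining days: (216 − 70) × £14,810 = £2,162,260
Accrued per-day damages: £688,100 + £2,162,260 = £2,850,360
Cap: 4% of £4,902,500 = £196,100
Cap at £196,100: £2,850,360 exceeds the cap → £196,100

Liquidated damages: £196,100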